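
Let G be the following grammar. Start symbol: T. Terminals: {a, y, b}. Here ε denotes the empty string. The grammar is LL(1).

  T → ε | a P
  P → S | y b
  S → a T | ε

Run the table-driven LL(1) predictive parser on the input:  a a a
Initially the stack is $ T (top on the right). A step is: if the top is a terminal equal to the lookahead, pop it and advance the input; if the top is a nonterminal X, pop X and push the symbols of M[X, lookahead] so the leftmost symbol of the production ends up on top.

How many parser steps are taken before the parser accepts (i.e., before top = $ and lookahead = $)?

step 1: stack=$ T  input=a a a $  — expand T → a P
step 2: stack=$ P a  input=a a a $  — match a
step 3: stack=$ P  input=a a $  — expand P → S
step 4: stack=$ S  input=a a $  — expand S → a T
step 5: stack=$ T a  input=a a $  — match a
step 6: stack=$ T  input=a $  — expand T → a P
step 7: stack=$ P a  input=a $  — match a
step 8: stack=$ P  input=$  — expand P → S
step 9: stack=$ S  input=$  — expand S → ε
Accept reached after 9 steps.

9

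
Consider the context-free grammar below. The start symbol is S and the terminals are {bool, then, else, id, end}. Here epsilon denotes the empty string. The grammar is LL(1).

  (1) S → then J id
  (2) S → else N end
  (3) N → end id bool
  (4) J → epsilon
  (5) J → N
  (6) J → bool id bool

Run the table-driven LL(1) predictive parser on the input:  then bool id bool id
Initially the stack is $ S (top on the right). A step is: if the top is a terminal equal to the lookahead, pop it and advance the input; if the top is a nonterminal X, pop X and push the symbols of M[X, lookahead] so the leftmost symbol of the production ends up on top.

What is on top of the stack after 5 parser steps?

     Stack              Input                   Action
  1  $ S                then bool id bool id $  expand S → then J id
  2  $ id J then        then bool id bool id $  match then
  3  $ id J             bool id bool id $       expand J → bool id bool
  4  $ id bool id bool  bool id bool id $       match bool
  5  $ id bool id       id bool id $            match id
Stack after step 5: $ id bool (top = bool).

bool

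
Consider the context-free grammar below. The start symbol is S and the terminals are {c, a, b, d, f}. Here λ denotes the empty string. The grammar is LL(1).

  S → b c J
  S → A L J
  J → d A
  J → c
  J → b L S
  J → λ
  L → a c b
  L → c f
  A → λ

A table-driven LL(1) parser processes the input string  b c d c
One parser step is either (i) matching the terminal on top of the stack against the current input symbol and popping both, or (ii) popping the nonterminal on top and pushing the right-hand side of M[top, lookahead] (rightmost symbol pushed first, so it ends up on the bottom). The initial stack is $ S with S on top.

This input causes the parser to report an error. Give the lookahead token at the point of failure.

c

     Stack    Input      Action
  1  $ S      b c d c $  expand S → b c J
  2  $ J c b  b c d c $  match b
  3  $ J c    c d c $    match c
  4  $ J      d c $      expand J → d A
  5  $ A d    d c $      match d
  6  $ A      c $        expand A → λ
  7  $        c $        error: stack empty but input remains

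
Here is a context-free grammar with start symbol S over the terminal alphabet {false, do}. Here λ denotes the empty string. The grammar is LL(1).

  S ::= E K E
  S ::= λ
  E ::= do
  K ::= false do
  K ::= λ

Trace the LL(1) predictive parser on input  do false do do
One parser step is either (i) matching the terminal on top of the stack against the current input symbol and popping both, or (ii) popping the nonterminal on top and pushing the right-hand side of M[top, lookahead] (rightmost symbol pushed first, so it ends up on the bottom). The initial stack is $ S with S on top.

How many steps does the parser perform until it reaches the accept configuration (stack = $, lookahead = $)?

step 1: stack=$ S  input=do false do do $  — expand S ::= E K E
step 2: stack=$ E K E  input=do false do do $  — expand E ::= do
step 3: stack=$ E K do  input=do false do do $  — match do
step 4: stack=$ E K  input=false do do $  — expand K ::= false do
step 5: stack=$ E do false  input=false do do $  — match false
step 6: stack=$ E do  input=do do $  — match do
step 7: stack=$ E  input=do $  — expand E ::= do
step 8: stack=$ do  input=do $  — match do
Accept reached after 8 steps.

8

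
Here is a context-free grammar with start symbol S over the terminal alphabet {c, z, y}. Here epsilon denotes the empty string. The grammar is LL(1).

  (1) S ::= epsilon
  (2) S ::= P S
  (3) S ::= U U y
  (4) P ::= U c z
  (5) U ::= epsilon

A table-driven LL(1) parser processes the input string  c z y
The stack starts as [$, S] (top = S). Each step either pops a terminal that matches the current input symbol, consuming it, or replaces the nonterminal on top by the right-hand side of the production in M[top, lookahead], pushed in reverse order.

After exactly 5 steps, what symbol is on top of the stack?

     Stack      Input    Action
  1  $ S        c z y $  expand S ::= P S
  2  $ S P      c z y $  expand P ::= U c z
  3  $ S z c U  c z y $  expand U ::= epsilon
  4  $ S z c    c z y $  match c
  5  $ S z      z y $    match z
Stack after step 5: $ S (top = S).

S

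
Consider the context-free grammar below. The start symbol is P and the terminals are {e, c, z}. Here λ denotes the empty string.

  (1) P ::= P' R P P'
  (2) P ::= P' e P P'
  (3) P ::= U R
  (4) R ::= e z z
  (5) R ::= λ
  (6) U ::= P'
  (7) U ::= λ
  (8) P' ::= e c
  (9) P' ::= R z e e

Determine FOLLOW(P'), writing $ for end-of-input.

FIRST(R) = {λ, e}
FIRST(P') = {e, z}  (via R z e e)
FIRST(U) = {λ, e, z}  (via P')
FIRST(P) = {λ, e, z}  (via P' R P P', P' e P P', U R)
FOLLOW(P) includes $ since P is the start symbol.
FOLLOW(P): in P::=P' R P P', P is followed by P' with FIRST {e, z}; in P::=P' e P P', P is followed by P' with FIRST {e, z}. Thus FOLLOW(P) = {$, e, z}.
FOLLOW(R): in P::=P' R P P', R is followed by P P' with FIRST {e, z}; in P::=U R, the suffix after R is empty, so FOLLOW(R) ⊇ FOLLOW(P) = {$, e, z}; in P'::=R z e e, R is followed by z e e with FIRST {z}. Thus FOLLOW(R) = {$, e, z}.
FOLLOW(U): in P::=U R, U is followed by R with FIRST {λ, e}; in P::=U R, the suffix after U is nullable, so FOLLOW(U) ⊇ FOLLOW(P) = {$, e, z}. Thus FOLLOW(U) = {$, e, z}.
FOLLOW(P'): in P::=P' R P P' (occurrence 1), P' is followed by R P P' with FIRST {e, z}; in P::=P' R P P' (occurrence 2), the suffix after P' is empty, so FOLLOW(P') ⊇ FOLLOW(P) = {$, e, z}; in P::=P' e P P' (occurrence 1), P' is followed by e P P' with FIRST {e}; in P::=P' e P P' (occurrence 2), the suffix after P' is empty, so FOLLOW(P') ⊇ FOLLOW(P) = {$, e, z}; in U::=P', the suffix after P' is empty, so FOLLOW(P') ⊇ FOLLOW(U) = {$, e, z}. Thus FOLLOW(P') = {$, e, z}.

{$, e, z}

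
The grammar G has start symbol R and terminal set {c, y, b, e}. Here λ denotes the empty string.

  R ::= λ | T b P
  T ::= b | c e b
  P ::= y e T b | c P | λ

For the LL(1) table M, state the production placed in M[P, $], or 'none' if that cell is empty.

P ::= λ

FIRST(T): from T::=b we get {b}; from T::=c e b we get {c}. So FIRST(T) = {b, c}.
FIRST(P): from P::=y e T b we get {y}; from P::=c P we get {c}; from P::=λ we get {λ}. So FIRST(P) = {λ, c, y}.
FIRST(R): from R::=λ we get {λ}; from R::=T b P we get {b, c}. So FIRST(R) = {λ, b, c}.
FOLLOW(R) includes $ since R is the start symbol.
FOLLOW(R): R appears on no right-hand side. Thus FOLLOW(R) = {$}.
FOLLOW(P): in R::=T b P, the suffix after P is empty, so FOLLOW(P) ⊇ FOLLOW(R) = {$}; in P::=c P, the suffix after P is empty (adds nothing new). Thus FOLLOW(P) = {$}.
For P ::= y e T b: FIRST(y e T b) = {y}, so it goes in M[P, t] for t ∈ {y}.
For P ::= c P: FIRST(c P) = {c}, so it goes in M[P, t] for t ∈ {c}.
For P ::= λ: FIRST(λ) = {λ}, so it goes in M[P, t] for t ∈ {}; since λ ∈ FIRST, also for every t ∈ FOLLOW(P) = {$}.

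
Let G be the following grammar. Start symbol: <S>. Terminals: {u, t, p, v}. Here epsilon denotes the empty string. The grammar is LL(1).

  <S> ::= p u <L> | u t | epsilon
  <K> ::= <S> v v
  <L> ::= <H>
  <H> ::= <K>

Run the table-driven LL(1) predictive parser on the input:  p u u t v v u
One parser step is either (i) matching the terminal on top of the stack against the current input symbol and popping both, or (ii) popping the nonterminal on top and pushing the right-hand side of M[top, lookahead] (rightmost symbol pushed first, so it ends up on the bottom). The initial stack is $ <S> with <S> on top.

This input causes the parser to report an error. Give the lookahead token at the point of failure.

step 1: stack=$ <S>  input=p u u t v v u $  — expand <S> ::= p u <L>
step 2: stack=$ <L> u p  input=p u u t v v u $  — match p
step 3: stack=$ <L> u  input=u u t v v u $  — match u
step 4: stack=$ <L>  input=u t v v u $  — expand <L> ::= <H>
step 5: stack=$ <H>  input=u t v v u $  — expand <H> ::= <K>
step 6: stack=$ <K>  input=u t v v u $  — expand <K> ::= <S> v v
step 7: stack=$ v v <S>  input=u t v v u $  — expand <S> ::= u t
step 8: stack=$ v v t u  input=u t v v u $  — match u
step 9: stack=$ v v t  input=t v v u $  — match t
step 10: stack=$ v v  input=v v u $  — match v
step 11: stack=$ v  input=v u $  — match v
step 12: stack=$  input=u $  — error: stack empty but input remains

u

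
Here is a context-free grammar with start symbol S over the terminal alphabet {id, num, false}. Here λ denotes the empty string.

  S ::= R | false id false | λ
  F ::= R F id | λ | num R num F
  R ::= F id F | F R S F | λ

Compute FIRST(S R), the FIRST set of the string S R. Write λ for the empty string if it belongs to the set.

{λ, false, id, num}

FIRST(S) = {λ, false, id, num}  (via R)
FIRST(F) = {λ, false, id, num}  (via R F id)
FIRST(R) = {λ, false, id, num}  (via F id F, F R S F)
FIRST(S R): take FIRST of each symbol in turn, carrying on past any symbol whose FIRST contains λ; result {λ, false, id, num}.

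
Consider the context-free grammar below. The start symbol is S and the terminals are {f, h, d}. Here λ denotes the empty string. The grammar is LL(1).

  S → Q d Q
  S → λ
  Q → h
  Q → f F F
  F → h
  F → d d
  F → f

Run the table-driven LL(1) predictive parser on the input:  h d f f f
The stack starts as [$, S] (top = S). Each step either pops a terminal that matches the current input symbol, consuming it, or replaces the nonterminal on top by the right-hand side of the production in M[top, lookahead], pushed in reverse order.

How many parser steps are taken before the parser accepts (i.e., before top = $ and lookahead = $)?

step 1: stack=$ S  input=h d f f f $  — expand S → Q d Q
step 2: stack=$ Q d Q  input=h d f f f $  — expand Q → h
step 3: stack=$ Q d h  input=h d f f f $  — match h
step 4: stack=$ Q d  input=d f f f $  — match d
step 5: stack=$ Q  input=f f f $  — expand Q → f F F
step 6: stack=$ F F f  input=f f f $  — match f
step 7: stack=$ F F  input=f f $  — expand F → f
step 8: stack=$ F f  input=f f $  — match f
step 9: stack=$ F  input=f $  — expand F → f
step 10: stack=$ f  input=f $  — match f
Accept reached after 10 steps.

10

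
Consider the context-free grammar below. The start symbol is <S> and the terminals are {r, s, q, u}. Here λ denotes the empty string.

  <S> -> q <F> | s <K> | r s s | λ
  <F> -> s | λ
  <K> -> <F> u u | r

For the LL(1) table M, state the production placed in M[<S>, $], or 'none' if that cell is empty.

FIRST(<S>): from <S>->q <F> we get {q}; from <S>->s <K> we get {s}; from <S>->r s s we get {r}; from <S>->λ we get {λ}. So FIRST(<S>) = {λ, q, r, s}.
FIRST(<F>): from <F>->s we get {s}; from <F>->λ we get {λ}. So FIRST(<F>) = {λ, s}.
FIRST(<K>): from <K>-><F> u u we get {s, u}; from <K>->r we get {r}. So FIRST(<K>) = {r, s, u}.
FOLLOW(<S>) includes $ since <S> is the start symbol.
FOLLOW(<S>): <S> appears on no right-hand side. Thus FOLLOW(<S>) = {$}.
For <S> -> q <F>: FIRST(q <F>) = {q}, so it goes in M[<S>, t] for t ∈ {q}.
For <S> -> s <K>: FIRST(s <K>) = {s}, so it goes in M[<S>, t] for t ∈ {s}.
For <S> -> r s s: FIRST(r s s) = {r}, so it goes in M[<S>, t] for t ∈ {r}.
For <S> -> λ: FIRST(λ) = {λ}, so it goes in M[<S>, t] for t ∈ {}; since λ ∈ FIRST, also for every t ∈ FOLLOW(<S>) = {$}.

<S> -> λ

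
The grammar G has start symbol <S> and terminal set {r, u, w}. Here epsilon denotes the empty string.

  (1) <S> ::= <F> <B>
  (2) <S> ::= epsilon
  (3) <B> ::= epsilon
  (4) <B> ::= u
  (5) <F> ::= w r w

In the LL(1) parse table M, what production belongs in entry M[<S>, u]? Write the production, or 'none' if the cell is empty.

FIRST(<B>): from <B>::=epsilon we get {epsilon}; from <B>::=u we get {u}. So FIRST(<B>) = {epsilon, u}.
FIRST(<F>): from <F>::=w r w we get {w}. So FIRST(<F>) = {w}.
FIRST(<S>): from <S>::=<F> <B> we get {w}; from <S>::=epsilon we get {epsilon}. So FIRST(<S>) = {epsilon, w}.
FOLLOW(<S>) includes $ since <S> is the start symbol.
FOLLOW(<S>): <S> appears on no right-hand side. Thus FOLLOW(<S>) = {$}.
For <S> ::= <F> <B>: FIRST(<F> <B>) = {w}, so it goes in M[<S>, t] for t ∈ {w}.
For <S> ::= epsilon: FIRST(epsilon) = {epsilon}, so it goes in M[<S>, t] for t ∈ {}; since epsilon ∈ FIRST, also for every t ∈ FOLLOW(<S>) = {$}.
None of these place a production in M[<S>, u].

none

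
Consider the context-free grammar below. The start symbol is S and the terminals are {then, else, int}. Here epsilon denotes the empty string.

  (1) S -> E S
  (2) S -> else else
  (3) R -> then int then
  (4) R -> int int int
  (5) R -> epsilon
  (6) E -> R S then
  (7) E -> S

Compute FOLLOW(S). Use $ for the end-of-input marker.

FIRST(R): from R->then int then we get {then}; from R->int int int we get {int}; from R->epsilon we get {epsilon}. So FIRST(R) = {epsilon, int, then}.
FIRST(S): from S->E S we get {else, int, then}; from S->else else we get {else}. So FIRST(S) = {else, int, then}.
FIRST(E): from E->R S then we get {else, int, then}; from E->S we get {else, int, then}. So FIRST(E) = {else, int, then}.
FOLLOW(S) includes $ since S is the start symbol.
FOLLOW(R): in E->R S then, R is followed by S then with FIRST {else, int, then}. Thus FOLLOW(R) = {else, int, then}.
FOLLOW(E): in S->E S, E is followed by S with FIRST {else, int, then}. Thus FOLLOW(E) = {else, int, then}.
FOLLOW(S): in S->E S, the suffix after S is empty (adds nothing new); in E->R S then, S is followed by then with FIRST {then}; in E->S, the suffix after S is empty, so FOLLOW(S) ⊇ FOLLOW(E) = {else, int, then}. Thus FOLLOW(S) = {$, else, int, then}.

{$, else, int, then}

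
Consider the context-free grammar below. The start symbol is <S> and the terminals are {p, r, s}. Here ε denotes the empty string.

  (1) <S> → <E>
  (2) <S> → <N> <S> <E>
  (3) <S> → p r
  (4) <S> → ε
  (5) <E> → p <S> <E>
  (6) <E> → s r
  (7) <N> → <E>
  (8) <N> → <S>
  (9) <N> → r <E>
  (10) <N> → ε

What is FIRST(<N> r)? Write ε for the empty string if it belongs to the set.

FIRST(<E>) = {p, s}
FIRST(<S>) = {ε, p, r, s}  (via <E>, <N> <S> <E>)
FIRST(<N>) = {ε, p, r, s}  (via <E>, <S>)
FIRST(<N> r): take FIRST of each symbol in turn, carrying on past any symbol whose FIRST contains ε; result {p, r, s}.

{p, r, s}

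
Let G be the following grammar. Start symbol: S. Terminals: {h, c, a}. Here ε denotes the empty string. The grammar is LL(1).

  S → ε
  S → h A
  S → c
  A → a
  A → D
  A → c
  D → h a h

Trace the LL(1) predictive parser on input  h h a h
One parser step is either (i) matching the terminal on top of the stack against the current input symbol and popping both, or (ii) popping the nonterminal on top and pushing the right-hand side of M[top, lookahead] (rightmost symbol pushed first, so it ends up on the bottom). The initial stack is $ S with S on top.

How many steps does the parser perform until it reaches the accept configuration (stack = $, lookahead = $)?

     Stack    Input      Action
  1  $ S      h h a h $  expand S → h A
  2  $ A h    h h a h $  match h
  3  $ A      h a h $    expand A → D
  4  $ D      h a h $    expand D → h a h
  5  $ h a h  h a h $    match h
  6  $ h a    a h $      match a
  7  $ h      h $        match h
Accept reached after 7 steps.

7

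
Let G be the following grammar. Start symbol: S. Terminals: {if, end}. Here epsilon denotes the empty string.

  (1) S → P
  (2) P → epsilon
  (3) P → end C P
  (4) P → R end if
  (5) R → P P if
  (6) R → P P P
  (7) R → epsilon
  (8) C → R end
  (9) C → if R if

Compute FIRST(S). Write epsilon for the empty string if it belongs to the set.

{epsilon, end, if}

FIRST(S) = {epsilon, end, if}  (via P)
FIRST(P) = {epsilon, end, if}  (via R end if)
FIRST(R) = {epsilon, end, if}  (via P P if, P P P)
FIRST(C) = {end, if}  (via R end)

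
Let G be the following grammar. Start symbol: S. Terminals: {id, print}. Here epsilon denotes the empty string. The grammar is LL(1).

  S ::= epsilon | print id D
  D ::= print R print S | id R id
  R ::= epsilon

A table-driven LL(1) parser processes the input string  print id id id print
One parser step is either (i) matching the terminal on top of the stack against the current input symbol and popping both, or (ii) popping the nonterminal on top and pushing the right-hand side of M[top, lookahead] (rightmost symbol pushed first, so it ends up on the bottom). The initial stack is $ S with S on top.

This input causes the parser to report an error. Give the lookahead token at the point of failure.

step 1: stack=$ S  input=print id id id print $  — expand S ::= print id D
step 2: stack=$ D id print  input=print id id id print $  — match print
step 3: stack=$ D id  input=id id id print $  — match id
step 4: stack=$ D  input=id id print $  — expand D ::= id R id
step 5: stack=$ id R id  input=id id print $  — match id
step 6: stack=$ id R  input=id print $  — expand R ::= epsilon
step 7: stack=$ id  input=id print $  — match id
step 8: stack=$  input=print $  — error: stack empty but input remains

print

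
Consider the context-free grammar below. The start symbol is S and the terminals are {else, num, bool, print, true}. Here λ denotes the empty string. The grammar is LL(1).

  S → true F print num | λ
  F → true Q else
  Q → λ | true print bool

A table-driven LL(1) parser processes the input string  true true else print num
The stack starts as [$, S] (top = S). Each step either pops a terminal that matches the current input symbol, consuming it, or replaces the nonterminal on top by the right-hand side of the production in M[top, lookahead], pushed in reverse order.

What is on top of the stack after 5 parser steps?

else

step 1: stack=$ S  input=true true else print num $  — expand S → true F print num
step 2: stack=$ num print F true  input=true true else print num $  — match true
step 3: stack=$ num print F  input=true else print num $  — expand F → true Q else
step 4: stack=$ num print else Q true  input=true else print num $  — match true
step 5: stack=$ num print else Q  input=else print num $  — expand Q → λ
Stack after step 5: $ num print else (top = else).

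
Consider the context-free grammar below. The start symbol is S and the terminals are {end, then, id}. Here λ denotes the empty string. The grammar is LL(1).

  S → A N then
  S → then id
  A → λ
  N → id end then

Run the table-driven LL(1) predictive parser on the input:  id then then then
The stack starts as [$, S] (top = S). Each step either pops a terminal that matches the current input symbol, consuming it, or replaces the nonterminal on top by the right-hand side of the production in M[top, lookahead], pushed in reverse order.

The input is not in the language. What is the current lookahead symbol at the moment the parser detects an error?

then

     Stack               Input                Action
  1  $ S                 id then then then $  expand S → A N then
  2  $ then N A          id then then then $  expand A → λ
  3  $ then N            id then then then $  expand N → id end then
  4  $ then then end id  id then then then $  match id
  5  $ then then end     then then then $     error: top is terminal end but lookahead is then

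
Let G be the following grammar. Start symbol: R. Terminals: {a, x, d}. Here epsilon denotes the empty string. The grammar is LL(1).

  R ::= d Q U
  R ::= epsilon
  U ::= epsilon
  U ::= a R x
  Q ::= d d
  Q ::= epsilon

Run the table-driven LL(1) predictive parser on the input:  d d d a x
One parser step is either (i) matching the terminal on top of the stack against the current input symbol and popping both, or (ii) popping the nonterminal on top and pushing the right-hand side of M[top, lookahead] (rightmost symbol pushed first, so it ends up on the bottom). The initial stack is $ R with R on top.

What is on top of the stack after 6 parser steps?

     Stack    Input        Action
  1  $ R      d d d a x $  expand R ::= d Q U
  2  $ U Q d  d d d a x $  match d
  3  $ U Q    d d a x $    expand Q ::= d d
  4  $ U d d  d d a x $    match d
  5  $ U d    d a x $      match d
  6  $ U      a x $        expand U ::= a R x
Stack after step 6: $ x R a (top = a).

a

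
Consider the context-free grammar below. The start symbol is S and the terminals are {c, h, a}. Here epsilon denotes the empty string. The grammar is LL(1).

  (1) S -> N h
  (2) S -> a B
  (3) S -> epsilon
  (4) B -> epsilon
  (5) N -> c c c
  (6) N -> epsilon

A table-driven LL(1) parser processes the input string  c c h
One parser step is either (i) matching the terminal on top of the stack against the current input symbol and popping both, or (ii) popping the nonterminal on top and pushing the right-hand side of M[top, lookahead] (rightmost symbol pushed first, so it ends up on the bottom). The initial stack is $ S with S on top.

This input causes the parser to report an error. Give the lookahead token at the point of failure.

     Stack      Input    Action
  1  $ S        c c h $  expand S -> N h
  2  $ h N      c c h $  expand N -> c c c
  3  $ h c c c  c c h $  match c
  4  $ h c c    c h $    match c
  5  $ h c      h $      error: top is terminal c but lookahead is h

h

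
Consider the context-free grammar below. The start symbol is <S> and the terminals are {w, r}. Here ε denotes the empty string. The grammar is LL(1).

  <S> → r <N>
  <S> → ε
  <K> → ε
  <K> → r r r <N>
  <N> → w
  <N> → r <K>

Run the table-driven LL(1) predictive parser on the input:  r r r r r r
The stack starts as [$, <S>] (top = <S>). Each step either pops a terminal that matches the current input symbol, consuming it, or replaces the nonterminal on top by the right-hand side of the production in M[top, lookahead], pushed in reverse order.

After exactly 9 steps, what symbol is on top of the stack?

r

     Stack        Input          Action
  1  $ <S>        r r r r r r $  expand <S> → r <N>
  2  $ <N> r      r r r r r r $  match r
  3  $ <N>        r r r r r $    expand <N> → r <K>
  4  $ <K> r      r r r r r $    match r
  5  $ <K>        r r r r $      expand <K> → r r r <N>
  6  $ <N> r r r  r r r r $      match r
  7  $ <N> r r    r r r $        match r
  8  $ <N> r      r r $          match r
  9  $ <N>        r $            expand <N> → r <K>
Stack after step 9: $ <K> r (top = r).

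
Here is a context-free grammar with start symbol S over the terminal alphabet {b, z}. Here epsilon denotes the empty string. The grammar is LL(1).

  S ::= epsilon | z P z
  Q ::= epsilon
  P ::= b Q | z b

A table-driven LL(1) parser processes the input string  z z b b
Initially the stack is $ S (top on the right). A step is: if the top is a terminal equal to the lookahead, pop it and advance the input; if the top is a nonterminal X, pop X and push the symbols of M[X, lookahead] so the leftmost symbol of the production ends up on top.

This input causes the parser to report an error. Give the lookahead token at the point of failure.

step 1: stack=$ S  input=z z b b $  — expand S ::= z P z
step 2: stack=$ z P z  input=z z b b $  — match z
step 3: stack=$ z P  input=z b b $  — expand P ::= z b
step 4: stack=$ z b z  input=z b b $  — match z
step 5: stack=$ z b  input=b b $  — match b
step 6: stack=$ z  input=b $  — error: top is terminal z but lookahead is b

b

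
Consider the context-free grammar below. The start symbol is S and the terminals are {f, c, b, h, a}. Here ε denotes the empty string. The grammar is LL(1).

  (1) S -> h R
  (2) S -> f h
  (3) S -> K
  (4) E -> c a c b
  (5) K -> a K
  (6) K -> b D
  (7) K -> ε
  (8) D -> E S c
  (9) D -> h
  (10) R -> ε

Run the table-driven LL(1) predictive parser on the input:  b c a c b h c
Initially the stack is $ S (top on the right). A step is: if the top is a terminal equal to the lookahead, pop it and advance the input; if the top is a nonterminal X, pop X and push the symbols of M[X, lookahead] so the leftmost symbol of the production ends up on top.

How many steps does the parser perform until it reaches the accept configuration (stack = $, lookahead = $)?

13

      Stack          Input            Action
   1  $ S            b c a c b h c $  expand S -> K
   2  $ K            b c a c b h c $  expand K -> b D
   3  $ D b          b c a c b h c $  match b
   4  $ D            c a c b h c $    expand D -> E S c
   5  $ c S E        c a c b h c $    expand E -> c a c b
   6  $ c S b c a c  c a c b h c $    match c
   7  $ c S b c a    a c b h c $      match a
   8  $ c S b c      c b h c $        match c
   9  $ c S b        b h c $          match b
  10  $ c S          h c $            expand S -> h R
  11  $ c R h        h c $            match h
  12  $ c R          c $              expand R -> ε
  13  $ c            c $              match c
Accept reached after 13 steps.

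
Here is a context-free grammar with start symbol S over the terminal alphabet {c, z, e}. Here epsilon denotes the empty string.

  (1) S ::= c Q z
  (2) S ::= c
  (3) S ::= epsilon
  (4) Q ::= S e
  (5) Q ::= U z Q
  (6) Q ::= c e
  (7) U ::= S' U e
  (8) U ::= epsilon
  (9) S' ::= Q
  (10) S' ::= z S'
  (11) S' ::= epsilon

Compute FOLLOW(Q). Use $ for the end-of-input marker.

{c, e, z}

FIRST(S) = {epsilon, c}
FIRST(Q) = {c, e, z}  (via S e, U z Q)
FIRST(S') = {epsilon, c, e, z}  (via Q)
FIRST(U) = {epsilon, c, e, z}  (via S' U e)
FOLLOW(S) includes $ since S is the start symbol.
FOLLOW(S): in Q::=S e, S is followed by e with FIRST {e}. Thus FOLLOW(S) = {$, e}.
FOLLOW(U): in Q::=U z Q, U is followed by z Q with FIRST {z}; in U::=S' U e, U is followed by e with FIRST {e}. Thus FOLLOW(U) = {e, z}.
FOLLOW(S'): in U::=S' U e, S' is followed by U e with FIRST {c, e, z}; in S'::=z S', the suffix after S' is empty (adds nothing new). Thus FOLLOW(S') = {c, e, z}.
FOLLOW(Q): in S::=c Q z, Q is followed by z with FIRST {z}; in Q::=U z Q, the suffix after Q is empty (adds nothing new); in S'::=Q, the suffix after Q is empty, so FOLLOW(Q) ⊇ FOLLOW(S') = {c, e, z}. Thus FOLLOW(Q) = {c, e, z}.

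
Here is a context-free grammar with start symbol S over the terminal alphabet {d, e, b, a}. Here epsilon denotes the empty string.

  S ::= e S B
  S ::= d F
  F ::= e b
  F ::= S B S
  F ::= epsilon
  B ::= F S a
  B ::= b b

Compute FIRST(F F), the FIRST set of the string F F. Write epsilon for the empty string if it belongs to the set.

{epsilon, d, e}

FIRST(S) = {d, e}
FIRST(F) = {epsilon, d, e}  (via S B S)
FIRST(B) = {b, d, e}  (via F S a)
FIRST(F F): take FIRST of each symbol in turn, carrying on past any symbol whose FIRST contains epsilon; result {epsilon, d, e}.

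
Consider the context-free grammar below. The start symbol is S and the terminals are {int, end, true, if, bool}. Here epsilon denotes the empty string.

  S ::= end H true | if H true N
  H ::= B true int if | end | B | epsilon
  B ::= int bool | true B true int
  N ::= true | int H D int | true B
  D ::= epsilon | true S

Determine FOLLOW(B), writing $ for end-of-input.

FIRST(S): from S::=end H true we get {end}; from S::=if H true N we get {if}. So FIRST(S) = {end, if}.
FIRST(B): from B::=int bool we get {int}; from B::=true B true int we get {true}. So FIRST(B) = {int, true}.
FIRST(N): from N::=true we get {true}; from N::=int H D int we get {int}; from N::=true B we get {true}. So FIRST(N) = {int, true}.
FIRST(D): from D::=epsilon we get {epsilon}; from D::=true S we get {true}. So FIRST(D) = {epsilon, true}.
FIRST(H): from H::=B true int if we get {int, true}; from H::=end we get {end}; from H::=B we get {int, true}; from H::=epsilon we get {epsilon}. So FIRST(H) = {epsilon, end, int, true}.
FOLLOW(S) includes $ since S is the start symbol.
FOLLOW(H): in S::=end H true, H is followed by true with FIRST {true}; in S::=if H true N, H is followed by true N with FIRST {true}; in N::=int H D int, H is followed by D int with FIRST {int, true}. Thus FOLLOW(H) = {int, true}.
FOLLOW(D): in N::=int H D int, D is followed by int with FIRST {int}. Thus FOLLOW(D) = {int}.
FOLLOW(S): in D::=true S, the suffix after S is empty, so FOLLOW(S) ⊇ FOLLOW(D) = {int}. Thus FOLLOW(S) = {$, int}.
FOLLOW(N): in S::=if H true N, the suffix after N is empty, so FOLLOW(N) ⊇ FOLLOW(S) = {$, int}. Thus FOLLOW(N) = {$, int}.
FOLLOW(B): in H::=B true int if, B is followed by true int if with FIRST {true}; in H::=B, the suffix after B is empty, so FOLLOW(B) ⊇ FOLLOW(H) = {int, true}; in B::=true B true int, B is followed by true int with FIRST {true}; in N::=true B, the suffix after B is empty, so FOLLOW(B) ⊇ FOLLOW(N) = {$, int}. Thus FOLLOW(B) = {$, int, true}.

{$, int, true}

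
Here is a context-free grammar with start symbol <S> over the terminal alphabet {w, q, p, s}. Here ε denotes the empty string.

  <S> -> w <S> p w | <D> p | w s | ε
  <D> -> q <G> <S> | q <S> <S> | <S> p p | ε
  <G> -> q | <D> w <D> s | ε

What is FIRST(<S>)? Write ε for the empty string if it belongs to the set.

FIRST(<S>) = {ε, p, q, w}  (via <D> p)
FIRST(<D>) = {ε, p, q, w}  (via <S> p p)
FIRST(<G>) = {ε, p, q, w}  (via <D> w <D> s)

{ε, p, q, w}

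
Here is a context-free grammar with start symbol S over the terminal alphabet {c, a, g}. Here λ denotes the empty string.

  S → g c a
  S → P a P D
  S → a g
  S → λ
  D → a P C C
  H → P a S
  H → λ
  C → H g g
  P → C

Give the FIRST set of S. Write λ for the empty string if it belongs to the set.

FIRST(D): from D→a P C C we get {a}. So FIRST(D) = {a}.
FIRST(S): from S→g c a we get {g}; from S→P a P D we get {g}; from S→a g we get {a}; from S→λ we get {λ}. So FIRST(S) = {λ, a, g}.
FIRST(H): from H→P a S we get {g}; from H→λ we get {λ}. So FIRST(H) = {λ, g}.
FIRST(C): from C→H g g we get {g}. So FIRST(C) = {g}.
FIRST(P): from P→C we get {g}. So FIRST(P) = {g}.

{λ, a, g}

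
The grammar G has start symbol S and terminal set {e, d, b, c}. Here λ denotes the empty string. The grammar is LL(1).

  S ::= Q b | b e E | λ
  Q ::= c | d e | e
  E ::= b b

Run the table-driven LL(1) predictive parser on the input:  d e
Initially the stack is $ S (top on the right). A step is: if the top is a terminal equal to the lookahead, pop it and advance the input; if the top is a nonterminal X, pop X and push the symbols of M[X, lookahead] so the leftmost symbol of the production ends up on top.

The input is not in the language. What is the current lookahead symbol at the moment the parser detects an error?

step 1: stack=$ S  input=d e $  — expand S ::= Q b
step 2: stack=$ b Q  input=d e $  — expand Q ::= d e
step 3: stack=$ b e d  input=d e $  — match d
step 4: stack=$ b e  input=e $  — match e
step 5: stack=$ b  input=$  — error: top is terminal b but lookahead is $

$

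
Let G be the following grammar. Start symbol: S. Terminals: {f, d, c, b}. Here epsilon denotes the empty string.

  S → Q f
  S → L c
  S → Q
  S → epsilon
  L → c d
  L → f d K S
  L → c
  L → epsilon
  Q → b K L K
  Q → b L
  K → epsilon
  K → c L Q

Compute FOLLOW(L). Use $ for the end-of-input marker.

{$, b, c, f}

FIRST(L): from L→c d we get {c}; from L→f d K S we get {f}; from L→c we get {c}; from L→epsilon we get {epsilon}. So FIRST(L) = {epsilon, c, f}.
FIRST(Q): from Q→b K L K we get {b}; from Q→b L we get {b}. So FIRST(Q) = {b}.
FIRST(K): from K→epsilon we get {epsilon}; from K→c L Q we get {c}. So FIRST(K) = {epsilon, c}.
FIRST(S): from S→Q f we get {b}; from S→L c we get {c, f}; from S→Q we get {b}; from S→epsilon we get {epsilon}. So FIRST(S) = {epsilon, b, c, f}.
FOLLOW(S) includes $ since S is the start symbol.
FOLLOW(S): in L→f d K S, the suffix after S is empty, so FOLLOW(S) ⊇ FOLLOW(L) = {$, b, c, f}. Thus FOLLOW(S) = {$, b, c, f}.
FOLLOW(L): in S→L c, L is followed by c with FIRST {c}; in Q→b K L K, L is followed by K with FIRST {epsilon, c}; in Q→b K L K, the suffix after L is nullable, so FOLLOW(L) ⊇ FOLLOW(Q) = {$, b, c, f}; in Q→b L, the suffix after L is empty, so FOLLOW(L) ⊇ FOLLOW(Q) = {$, b, c, f}; in K→c L Q, L is followed by Q with FIRST {b}. Thus FOLLOW(L) = {$, b, c, f}.
FOLLOW(Q): in S→Q f, Q is followed by f with FIRST {f}; in S→Q, the suffix after Q is empty, so FOLLOW(Q) ⊇ FOLLOW(S) = {$, b, c, f}; in K→c L Q, the suffix after Q is empty, so FOLLOW(Q) ⊇ FOLLOW(K) = {$, b, c, f}. Thus FOLLOW(Q) = {$, b, c, f}.
FOLLOW(K): in L→f d K S, K is followed by S with FIRST {epsilon, b, c, f}; in L→f d K S, the suffix after K is nullable, so FOLLOW(K) ⊇ FOLLOW(L) = {$, b, c, f}; in Q→b K L K (occurrence 1), K is followed by L K with FIRST {epsilon, c, f}; in Q→b K L K (occurrence 1), the suffix after K is nullable, so FOLLOW(K) ⊇ FOLLOW(Q) = {$, b, c, f}; in Q→b K L K (occurrence 2), the suffix after K is empty, so FOLLOW(K) ⊇ FOLLOW(Q) = {$, b, c, f}. Thus FOLLOW(K) = {$, b, c, f}.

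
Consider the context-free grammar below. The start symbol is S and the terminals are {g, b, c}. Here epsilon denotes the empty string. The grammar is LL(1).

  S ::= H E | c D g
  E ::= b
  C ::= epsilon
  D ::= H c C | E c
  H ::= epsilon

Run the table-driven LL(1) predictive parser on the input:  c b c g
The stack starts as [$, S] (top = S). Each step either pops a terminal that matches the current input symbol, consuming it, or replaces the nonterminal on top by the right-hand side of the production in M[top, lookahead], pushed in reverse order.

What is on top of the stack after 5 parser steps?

     Stack    Input      Action
  1  $ S      c b c g $  expand S ::= c D g
  2  $ g D c  c b c g $  match c
  3  $ g D    b c g $    expand D ::= E c
  4  $ g c E  b c g $    expand E ::= b
  5  $ g c b  b c g $    match b
Stack after step 5: $ g c (top = c).

c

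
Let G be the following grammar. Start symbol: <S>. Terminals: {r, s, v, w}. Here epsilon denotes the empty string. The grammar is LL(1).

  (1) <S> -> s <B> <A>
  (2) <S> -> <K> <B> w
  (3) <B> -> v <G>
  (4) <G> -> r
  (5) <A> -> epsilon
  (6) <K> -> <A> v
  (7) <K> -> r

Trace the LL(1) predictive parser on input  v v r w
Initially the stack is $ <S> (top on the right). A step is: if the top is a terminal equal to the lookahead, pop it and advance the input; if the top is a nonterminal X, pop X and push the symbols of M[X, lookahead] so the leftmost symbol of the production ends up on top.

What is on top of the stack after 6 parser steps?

<G>

step 1: stack=$ <S>  input=v v r w $  — expand <S> -> <K> <B> w
step 2: stack=$ w <B> <K>  input=v v r w $  — expand <K> -> <A> v
step 3: stack=$ w <B> v <A>  input=v v r w $  — expand <A> -> epsilon
step 4: stack=$ w <B> v  input=v v r w $  — match v
step 5: stack=$ w <B>  input=v r w $  — expand <B> -> v <G>
step 6: stack=$ w <G> v  input=v r w $  — match v
Stack after step 6: $ w <G> (top = <G>).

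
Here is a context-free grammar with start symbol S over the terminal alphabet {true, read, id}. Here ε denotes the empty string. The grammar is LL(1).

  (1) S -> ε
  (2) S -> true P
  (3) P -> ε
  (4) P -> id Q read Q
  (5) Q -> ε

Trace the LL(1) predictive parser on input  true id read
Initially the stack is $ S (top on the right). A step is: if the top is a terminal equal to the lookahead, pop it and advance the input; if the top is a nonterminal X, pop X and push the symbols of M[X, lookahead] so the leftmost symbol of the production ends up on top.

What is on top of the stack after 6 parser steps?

Q

step 1: stack=$ S  input=true id read $  — expand S -> true P
step 2: stack=$ P true  input=true id read $  — match true
step 3: stack=$ P  input=id read $  — expand P -> id Q read Q
step 4: stack=$ Q read Q id  input=id read $  — match id
step 5: stack=$ Q read Q  input=read $  — expand Q -> ε
step 6: stack=$ Q read  input=read $  — match read
Stack after step 6: $ Q (top = Q).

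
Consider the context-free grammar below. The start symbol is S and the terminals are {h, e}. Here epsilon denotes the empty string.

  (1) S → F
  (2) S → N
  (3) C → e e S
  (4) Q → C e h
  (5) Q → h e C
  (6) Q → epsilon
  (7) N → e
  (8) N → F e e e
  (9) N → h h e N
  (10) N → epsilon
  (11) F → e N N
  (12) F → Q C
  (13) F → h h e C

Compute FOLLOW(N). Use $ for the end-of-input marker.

FIRST(C) = {e}
FIRST(Q) = {epsilon, e, h}  (via C e h)
FIRST(F) = {e, h}  (via Q C)
FIRST(N) = {epsilon, e, h}  (via F e e e)
FIRST(S) = {epsilon, e, h}  (via F, N)
FOLLOW(S) includes $ since S is the start symbol.
FOLLOW(Q): in F→Q C, Q is followed by C with FIRST {e}. Thus FOLLOW(Q) = {e}.
FOLLOW(S): in C→e e S, the suffix after S is empty, so FOLLOW(S) ⊇ FOLLOW(C) = {$, e}. Thus FOLLOW(S) = {$, e}.
FOLLOW(F): in S→F, the suffix after F is empty, so FOLLOW(F) ⊇ FOLLOW(S) = {$, e}; in N→F e e e, F is followed by e e e with FIRST {e}. Thus FOLLOW(F) = {$, e}.
FOLLOW(C): in Q→C e h, C is followed by e h with FIRST {e}; in Q→h e C, the suffix after C is empty, so FOLLOW(C) ⊇ FOLLOW(Q) = {e}; in F→Q C, the suffix after C is empty, so FOLLOW(C) ⊇ FOLLOW(F) = {$, e}; in F→h h e C, the suffix after C is empty, so FOLLOW(C) ⊇ FOLLOW(F) = {$, e}. Thus FOLLOW(C) = {$, e}.
FOLLOW(N): in S→N, the suffix after N is empty, so FOLLOW(N) ⊇ FOLLOW(S) = {$, e}; in N→h h e N, the suffix after N is empty (adds nothing new); in F→e N N (occurrence 1), N is followed by N with FIRST {epsilon, e, h}; in F→e N N (occurrence 1), the suffix after N is nullable, so FOLLOW(N) ⊇ FOLLOW(F) = {$, e}; in F→e N N (occurrence 2), the suffix after N is empty, so FOLLOW(N) ⊇ FOLLOW(F) = {$, e}. Thus FOLLOW(N) = {$, e, h}.

{$, e, h}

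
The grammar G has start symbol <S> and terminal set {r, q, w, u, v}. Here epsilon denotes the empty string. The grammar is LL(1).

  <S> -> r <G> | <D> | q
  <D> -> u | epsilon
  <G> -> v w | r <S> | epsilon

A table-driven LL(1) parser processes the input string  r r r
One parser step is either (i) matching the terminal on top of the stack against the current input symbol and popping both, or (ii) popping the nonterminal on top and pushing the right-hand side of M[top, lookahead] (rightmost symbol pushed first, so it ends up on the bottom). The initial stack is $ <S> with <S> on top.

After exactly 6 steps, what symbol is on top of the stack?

<G>

step 1: stack=$ <S>  input=r r r $  — expand <S> -> r <G>
step 2: stack=$ <G> r  input=r r r $  — match r
step 3: stack=$ <G>  input=r r $  — expand <G> -> r <S>
step 4: stack=$ <S> r  input=r r $  — match r
step 5: stack=$ <S>  input=r $  — expand <S> -> r <G>
step 6: stack=$ <G> r  input=r $  — match r
Stack after step 6: $ <G> (top = <G>).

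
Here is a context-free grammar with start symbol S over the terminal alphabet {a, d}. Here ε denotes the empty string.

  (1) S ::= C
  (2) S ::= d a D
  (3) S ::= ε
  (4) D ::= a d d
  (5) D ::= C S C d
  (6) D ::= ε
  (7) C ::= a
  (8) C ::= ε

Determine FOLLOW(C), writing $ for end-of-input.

{$, a, d}

FIRST(C) = {ε, a}
FIRST(S) = {ε, a, d}  (via C)
FIRST(D) = {ε, a, d}  (via C S C d)
FOLLOW(S) includes $ since S is the start symbol.
FOLLOW(S): in D::=C S C d, S is followed by C d with FIRST {a, d}. Thus FOLLOW(S) = {$, a, d}.
FOLLOW(D): in S::=d a D, the suffix after D is empty, so FOLLOW(D) ⊇ FOLLOW(S) = {$, a, d}. Thus FOLLOW(D) = {$, a, d}.
FOLLOW(C): in S::=C, the suffix after C is empty, so FOLLOW(C) ⊇ FOLLOW(S) = {$, a, d}; in D::=C S C d (occurrence 1), C is followed by S C d with FIRST {a, d}; in D::=C S C d (occurrence 2), C is followed by d with FIRST {d}. Thus FOLLOW(C) = {$, a, d}.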